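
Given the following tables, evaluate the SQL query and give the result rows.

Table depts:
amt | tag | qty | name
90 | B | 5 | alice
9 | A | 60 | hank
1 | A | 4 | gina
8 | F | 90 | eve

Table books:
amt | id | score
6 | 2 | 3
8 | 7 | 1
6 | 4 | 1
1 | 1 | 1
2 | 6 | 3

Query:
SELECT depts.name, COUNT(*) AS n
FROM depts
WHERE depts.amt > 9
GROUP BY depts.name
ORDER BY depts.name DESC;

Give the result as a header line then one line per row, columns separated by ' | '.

== RESULT ==
depts.name | n
alice | 1

Derivation:
After WHERE (1 rows):
depts.amt | depts.tag | depts.qty | depts.name
90 | B | 5 | alice
After GROUP BY (1 rows):
depts.name | n
alice | 1
After ORDER BY (1 rows):
depts.name | n
alice | 1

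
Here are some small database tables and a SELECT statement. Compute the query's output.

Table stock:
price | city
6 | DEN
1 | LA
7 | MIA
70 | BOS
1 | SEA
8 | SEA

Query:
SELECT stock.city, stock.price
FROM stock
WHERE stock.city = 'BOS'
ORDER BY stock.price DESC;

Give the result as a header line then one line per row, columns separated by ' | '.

After WHERE (1 rows):
stock.price | stock.city
70 | BOS
After SELECT (1 rows):
stock.city | stock.price
BOS | 70
After ORDER BY (1 rows):
stock.city | stock.price
BOS | 70

== RESULT ==
stock.city | stock.price
BOS | 70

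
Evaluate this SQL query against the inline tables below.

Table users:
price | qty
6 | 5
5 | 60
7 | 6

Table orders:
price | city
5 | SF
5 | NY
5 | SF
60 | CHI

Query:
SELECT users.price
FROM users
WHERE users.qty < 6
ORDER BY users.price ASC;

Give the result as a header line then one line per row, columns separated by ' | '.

== RESULT ==
users.price
6

Derivation:
After WHERE (1 rows):
users.price | users.qty
6 | 5
After SELECT (1 rows):
users.price
6
After ORDER BY (1 rows):
users.price
6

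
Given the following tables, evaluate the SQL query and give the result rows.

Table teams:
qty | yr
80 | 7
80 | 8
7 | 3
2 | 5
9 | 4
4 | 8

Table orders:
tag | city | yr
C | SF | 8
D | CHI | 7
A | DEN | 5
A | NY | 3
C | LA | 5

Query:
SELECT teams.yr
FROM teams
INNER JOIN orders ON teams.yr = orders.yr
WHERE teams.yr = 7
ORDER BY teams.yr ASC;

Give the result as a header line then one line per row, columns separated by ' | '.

== RESULT ==
teams.yr
7

Derivation:
After JOIN orders (6 rows):
teams.qty | teams.yr | orders.tag | orders.city | orders.yr
80 | 7 | D | CHI | 7
80 | 8 | C | SF | 8
7 | 3 | A | NY | 3
2 | 5 | A | DEN | 5
2 | 5 | C | LA | 5
4 | 8 | C | SF | 8
After WHERE (1 rows):
teams.qty | teams.yr | orders.tag | orders.city | orders.yr
80 | 7 | D | CHI | 7
After SELECT (1 rows):
teams.yr
7
After ORDER BY (1 rows):
teams.yr
7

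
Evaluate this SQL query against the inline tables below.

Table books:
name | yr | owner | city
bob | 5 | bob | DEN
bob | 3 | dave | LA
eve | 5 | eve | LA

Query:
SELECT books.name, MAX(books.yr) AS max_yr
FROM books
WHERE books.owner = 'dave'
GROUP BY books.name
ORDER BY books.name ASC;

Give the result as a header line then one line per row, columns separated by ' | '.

After WHERE (1 rows):
books.name | books.yr | books.owner | books.city
bob | 3 | dave | LA
After GROUP BY (1 rows):
books.name | max_yr
bob | 3
After ORDER BY (1 rows):
books.name | max_yr
bob | 3

== RESULT ==
books.name | max_yr
bob | 3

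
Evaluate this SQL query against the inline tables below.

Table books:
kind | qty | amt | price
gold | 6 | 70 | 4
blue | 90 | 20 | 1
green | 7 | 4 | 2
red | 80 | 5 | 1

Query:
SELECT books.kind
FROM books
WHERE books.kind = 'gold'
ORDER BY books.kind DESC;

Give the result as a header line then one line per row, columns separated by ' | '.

== RESULT ==
books.kind
gold

Derivation:
After WHERE (1 rows):
books.kind | books.qty | books.amt | books.price
gold | 6 | 70 | 4
After SELECT (1 rows):
books.kind
gold
After ORDER BY (1 rows):
books.kind
gold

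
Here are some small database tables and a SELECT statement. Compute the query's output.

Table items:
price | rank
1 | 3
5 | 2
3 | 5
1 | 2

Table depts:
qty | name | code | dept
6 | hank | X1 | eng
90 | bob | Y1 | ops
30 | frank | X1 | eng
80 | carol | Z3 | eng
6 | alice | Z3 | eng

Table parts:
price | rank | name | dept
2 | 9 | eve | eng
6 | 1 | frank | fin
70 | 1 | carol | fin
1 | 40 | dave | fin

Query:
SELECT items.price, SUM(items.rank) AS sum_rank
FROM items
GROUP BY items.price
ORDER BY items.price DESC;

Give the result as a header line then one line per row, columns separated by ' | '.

== RESULT ==
items.price | sum_rank
5 | 2
3 | 5
1 | 5

Derivation:
After GROUP BY (3 rows):
items.price | sum_rank
1 | 5
5 | 2
3 | 5
After ORDER BY (3 rows):
items.price | sum_rank
5 | 2
3 | 5
1 | 5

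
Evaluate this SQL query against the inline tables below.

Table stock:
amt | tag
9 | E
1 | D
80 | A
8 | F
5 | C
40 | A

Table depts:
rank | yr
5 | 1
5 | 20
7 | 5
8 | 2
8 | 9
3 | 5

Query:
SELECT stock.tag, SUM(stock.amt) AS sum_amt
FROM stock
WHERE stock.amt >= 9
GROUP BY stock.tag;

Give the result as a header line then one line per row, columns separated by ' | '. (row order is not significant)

After WHERE (3 rows):
stock.amt | stock.tag
9 | E
80 | A
40 | A
After GROUP BY (2 rows):
stock.tag | sum_amt
E | 9
A | 120

== RESULT ==
stock.tag | sum_amt
E | 9
A | 120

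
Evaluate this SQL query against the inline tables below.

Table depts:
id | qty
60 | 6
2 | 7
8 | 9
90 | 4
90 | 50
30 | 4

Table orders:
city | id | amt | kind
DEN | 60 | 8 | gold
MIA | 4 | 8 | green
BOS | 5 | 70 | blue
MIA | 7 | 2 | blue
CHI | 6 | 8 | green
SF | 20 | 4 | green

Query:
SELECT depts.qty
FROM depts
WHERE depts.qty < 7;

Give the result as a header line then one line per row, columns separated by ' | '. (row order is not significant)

After WHERE (3 rows):
depts.id | depts.qty
60 | 6
90 | 4
30 | 4
After SELECT (3 rows):
depts.qty
6
4
4

== RESULT ==
depts.qty
6
4
4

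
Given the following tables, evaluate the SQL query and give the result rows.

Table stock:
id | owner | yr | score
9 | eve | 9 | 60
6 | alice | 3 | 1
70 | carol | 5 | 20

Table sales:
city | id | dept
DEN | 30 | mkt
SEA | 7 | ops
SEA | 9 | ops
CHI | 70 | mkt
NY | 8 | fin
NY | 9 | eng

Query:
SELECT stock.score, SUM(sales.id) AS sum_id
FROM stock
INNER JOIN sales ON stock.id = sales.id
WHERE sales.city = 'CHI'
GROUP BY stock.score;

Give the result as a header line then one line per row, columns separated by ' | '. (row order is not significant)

After JOIN sales (3 rows):
stock.id | stock.owner | stock.yr | stock.score | sales.city | sales.id | sales.dept
9 | eve | 9 | 60 | SEA | 9 | ops
9 | eve | 9 | 60 | NY | 9 | eng
70 | carol | 5 | 20 | CHI | 70 | mkt
After WHERE (1 rows):
stock.id | stock.owner | stock.yr | stock.score | sales.city | sales.id | sales.dept
70 | carol | 5 | 20 | CHI | 70 | mkt
After GROUP BY (1 rows):
stock.score | sum_id
20 | 70

== RESULT ==
stock.score | sum_id
20 | 70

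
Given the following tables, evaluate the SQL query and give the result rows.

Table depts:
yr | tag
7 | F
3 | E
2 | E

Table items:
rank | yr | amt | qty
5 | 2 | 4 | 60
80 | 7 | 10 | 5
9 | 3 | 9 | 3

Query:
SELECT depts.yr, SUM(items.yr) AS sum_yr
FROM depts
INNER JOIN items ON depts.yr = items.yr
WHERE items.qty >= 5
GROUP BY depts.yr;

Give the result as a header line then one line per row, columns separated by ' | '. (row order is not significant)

After JOIN items (3 rows):
depts.yr | depts.tag | items.rank | items.yr | items.amt | items.qty
7 | F | 80 | 7 | 10 | 5
3 | E | 9 | 3 | 9 | 3
2 | E | 5 | 2 | 4 | 60
After WHERE (2 rows):
depts.yr | depts.tag | items.rank | items.yr | items.amt | items.qty
7 | F | 80 | 7 | 10 | 5
2 | E | 5 | 2 | 4 | 60
After GROUP BY (2 rows):
depts.yr | sum_yr
7 | 7
2 | 2

== RESULT ==
depts.yr | sum_yr
7 | 7
2 | 2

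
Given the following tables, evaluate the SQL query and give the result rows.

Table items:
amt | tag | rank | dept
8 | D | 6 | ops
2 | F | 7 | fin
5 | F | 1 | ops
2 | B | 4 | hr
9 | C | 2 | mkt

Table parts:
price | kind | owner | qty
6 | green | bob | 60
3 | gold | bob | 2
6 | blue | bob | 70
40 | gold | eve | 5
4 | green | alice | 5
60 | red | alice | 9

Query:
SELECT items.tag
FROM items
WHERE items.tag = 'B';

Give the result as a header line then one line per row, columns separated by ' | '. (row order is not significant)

After WHERE (1 rows):
items.amt | items.tag | items.rank | items.dept
2 | B | 4 | hr
After SELECT (1 rows):
items.tag
B

== RESULT ==
items.tag
B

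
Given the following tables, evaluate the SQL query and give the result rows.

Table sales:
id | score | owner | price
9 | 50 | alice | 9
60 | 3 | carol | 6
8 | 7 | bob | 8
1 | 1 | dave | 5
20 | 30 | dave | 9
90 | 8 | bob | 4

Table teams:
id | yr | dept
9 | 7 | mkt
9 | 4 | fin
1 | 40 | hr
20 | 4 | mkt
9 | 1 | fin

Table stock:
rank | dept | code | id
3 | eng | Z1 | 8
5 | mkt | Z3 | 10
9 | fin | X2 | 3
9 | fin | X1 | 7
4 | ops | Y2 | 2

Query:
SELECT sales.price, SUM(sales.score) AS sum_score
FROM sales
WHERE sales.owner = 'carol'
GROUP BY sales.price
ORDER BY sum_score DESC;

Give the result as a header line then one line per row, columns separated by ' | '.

After WHERE (1 rows):
sales.id | sales.score | sales.owner | sales.price
60 | 3 | carol | 6
After GROUP BY (1 rows):
sales.price | sum_score
6 | 3
After ORDER BY (1 rows):
sales.price | sum_score
6 | 3

== RESULT ==
sales.price | sum_score
6 | 3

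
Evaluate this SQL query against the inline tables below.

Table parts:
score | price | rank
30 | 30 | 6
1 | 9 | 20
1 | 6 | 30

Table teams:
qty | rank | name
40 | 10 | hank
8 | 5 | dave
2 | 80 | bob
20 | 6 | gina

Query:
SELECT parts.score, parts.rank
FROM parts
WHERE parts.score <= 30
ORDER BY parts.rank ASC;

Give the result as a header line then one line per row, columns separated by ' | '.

== RESULT ==
parts.score | parts.rank
30 | 6
1 | 20
1 | 30

Derivation:
After WHERE (3 rows):
parts.score | parts.price | parts.rank
30 | 30 | 6
1 | 9 | 20
1 | 6 | 30
After SELECT (3 rows):
parts.score | parts.rank
30 | 6
1 | 20
1 | 30
After ORDER BY (3 rows):
parts.score | parts.rank
30 | 6
1 | 20
1 | 30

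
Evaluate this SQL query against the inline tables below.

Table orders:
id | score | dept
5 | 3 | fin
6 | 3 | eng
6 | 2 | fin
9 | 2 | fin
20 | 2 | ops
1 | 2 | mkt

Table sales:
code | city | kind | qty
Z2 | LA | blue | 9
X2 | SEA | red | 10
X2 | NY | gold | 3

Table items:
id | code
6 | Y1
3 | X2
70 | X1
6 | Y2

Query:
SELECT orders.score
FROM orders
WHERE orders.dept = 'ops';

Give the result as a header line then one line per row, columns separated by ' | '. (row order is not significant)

== RESULT ==
orders.score
2

Derivation:
After WHERE (1 rows):
orders.id | orders.score | orders.dept
20 | 2 | ops
After SELECT (1 rows):
orders.score
2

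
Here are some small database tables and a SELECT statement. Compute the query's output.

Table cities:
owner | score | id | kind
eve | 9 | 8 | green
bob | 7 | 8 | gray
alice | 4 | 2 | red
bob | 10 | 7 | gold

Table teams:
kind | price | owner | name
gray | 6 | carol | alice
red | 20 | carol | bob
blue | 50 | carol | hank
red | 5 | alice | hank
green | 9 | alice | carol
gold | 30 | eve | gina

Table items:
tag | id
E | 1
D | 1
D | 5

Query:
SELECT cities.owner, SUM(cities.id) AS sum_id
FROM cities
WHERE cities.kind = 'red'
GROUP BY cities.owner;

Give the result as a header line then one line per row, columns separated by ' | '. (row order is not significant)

== RESULT ==
cities.owner | sum_id
alice | 2

Derivation:
After WHERE (1 rows):
cities.owner | cities.score | cities.id | cities.kind
alice | 4 | 2 | red
After GROUP BY (1 rows):
cities.owner | sum_id
alice | 2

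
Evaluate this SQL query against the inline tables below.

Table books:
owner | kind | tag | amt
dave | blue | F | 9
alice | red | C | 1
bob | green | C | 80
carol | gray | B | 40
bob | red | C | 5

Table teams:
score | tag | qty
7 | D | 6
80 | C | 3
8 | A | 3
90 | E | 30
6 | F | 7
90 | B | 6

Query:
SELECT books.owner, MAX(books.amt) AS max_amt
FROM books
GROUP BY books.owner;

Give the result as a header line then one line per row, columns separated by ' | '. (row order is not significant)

After GROUP BY (4 rows):
books.owner | max_amt
dave | 9
alice | 1
bob | 80
carol | 40

== RESULT ==
books.owner | max_amt
dave | 9
alice | 1
bob | 80
carol | 40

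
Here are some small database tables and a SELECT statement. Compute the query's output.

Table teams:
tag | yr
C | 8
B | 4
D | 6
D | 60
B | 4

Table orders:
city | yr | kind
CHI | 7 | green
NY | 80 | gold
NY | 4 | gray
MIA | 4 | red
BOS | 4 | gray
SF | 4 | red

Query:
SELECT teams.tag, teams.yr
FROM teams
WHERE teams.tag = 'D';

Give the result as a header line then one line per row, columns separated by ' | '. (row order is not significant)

== RESULT ==
teams.tag | teams.yr
D | 6
D | 60

Derivation:
After WHERE (2 rows):
teams.tag | teams.yr
D | 6
D | 60
After SELECT (2 rows):
teams.tag | teams.yr
D | 6
D | 60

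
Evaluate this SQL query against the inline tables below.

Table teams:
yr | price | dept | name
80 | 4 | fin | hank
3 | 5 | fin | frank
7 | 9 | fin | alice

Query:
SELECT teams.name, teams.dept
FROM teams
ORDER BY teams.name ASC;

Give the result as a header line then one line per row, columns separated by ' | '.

== RESULT ==
teams.name | teams.dept
alice | fin
frank | fin
hank | fin

Derivation:
After SELECT (3 rows):
teams.name | teams.dept
hank | fin
frank | fin
alice | fin
After ORDER BY (3 rows):
teams.name | teams.dept
alice | fin
frank | fin
hank | fin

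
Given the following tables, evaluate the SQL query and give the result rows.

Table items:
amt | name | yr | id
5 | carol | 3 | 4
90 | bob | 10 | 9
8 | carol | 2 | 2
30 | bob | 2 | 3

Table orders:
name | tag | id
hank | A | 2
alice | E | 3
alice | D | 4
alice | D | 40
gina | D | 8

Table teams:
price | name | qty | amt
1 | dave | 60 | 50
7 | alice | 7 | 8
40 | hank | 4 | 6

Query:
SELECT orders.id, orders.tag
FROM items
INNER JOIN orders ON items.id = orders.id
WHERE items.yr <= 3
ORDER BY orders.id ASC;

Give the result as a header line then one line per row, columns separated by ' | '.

After JOIN orders (3 rows):
items.amt | items.name | items.yr | items.id | orders.name | orders.tag | orders.id
5 | carol | 3 | 4 | alice | D | 4
8 | carol | 2 | 2 | hank | A | 2
30 | bob | 2 | 3 | alice | E | 3
After WHERE (3 rows):
items.amt | items.name | items.yr | items.id | orders.name | orders.tag | orders.id
5 | carol | 3 | 4 | alice | D | 4
8 | carol | 2 | 2 | hank | A | 2
30 | bob | 2 | 3 | alice | E | 3
After SELECT (3 rows):
orders.id | orders.tag
4 | D
2 | A
3 | E
After ORDER BY (3 rows):
orders.id | orders.tag
2 | A
3 | E
4 | D

== RESULT ==
orders.id | orders.tag
2 | A
3 | E
4 | D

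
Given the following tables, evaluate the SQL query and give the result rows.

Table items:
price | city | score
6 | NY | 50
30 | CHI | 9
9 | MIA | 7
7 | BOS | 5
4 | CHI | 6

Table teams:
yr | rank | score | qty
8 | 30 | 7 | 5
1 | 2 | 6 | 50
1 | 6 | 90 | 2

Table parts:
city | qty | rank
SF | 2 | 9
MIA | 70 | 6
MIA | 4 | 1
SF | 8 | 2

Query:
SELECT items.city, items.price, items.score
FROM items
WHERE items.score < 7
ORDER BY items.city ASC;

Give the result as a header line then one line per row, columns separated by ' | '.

After WHERE (2 rows):
items.price | items.city | items.score
7 | BOS | 5
4 | CHI | 6
After SELECT (2 rows):
items.city | items.price | items.score
BOS | 7 | 5
CHI | 4 | 6
After ORDER BY (2 rows):
items.city | items.price | items.score
BOS | 7 | 5
CHI | 4 | 6

== RESULT ==
items.city | items.price | items.score
BOS | 7 | 5
CHI | 4 | 6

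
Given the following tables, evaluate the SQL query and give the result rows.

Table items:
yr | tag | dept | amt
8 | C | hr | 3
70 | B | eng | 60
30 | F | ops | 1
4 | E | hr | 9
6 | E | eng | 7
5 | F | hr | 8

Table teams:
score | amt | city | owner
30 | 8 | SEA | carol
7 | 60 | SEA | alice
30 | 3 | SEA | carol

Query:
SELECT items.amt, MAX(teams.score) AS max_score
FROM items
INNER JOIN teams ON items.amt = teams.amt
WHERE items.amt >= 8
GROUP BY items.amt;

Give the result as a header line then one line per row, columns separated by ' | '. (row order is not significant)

After JOIN teams (3 rows):
items.yr | items.tag | items.dept | items.amt | teams.score | teams.amt | teams.city | teams.owner
8 | C | hr | 3 | 30 | 3 | SEA | carol
70 | B | eng | 60 | 7 | 60 | SEA | alice
5 | F | hr | 8 | 30 | 8 | SEA | carol
After WHERE (2 rows):
items.yr | items.tag | items.dept | items.amt | teams.score | teams.amt | teams.city | teams.owner
70 | B | eng | 60 | 7 | 60 | SEA | alice
5 | F | hr | 8 | 30 | 8 | SEA | carol
After GROUP BY (2 rows):
items.amt | max_score
60 | 7
8 | 30

== RESULT ==
items.amt | max_score
60 | 7
8 | 30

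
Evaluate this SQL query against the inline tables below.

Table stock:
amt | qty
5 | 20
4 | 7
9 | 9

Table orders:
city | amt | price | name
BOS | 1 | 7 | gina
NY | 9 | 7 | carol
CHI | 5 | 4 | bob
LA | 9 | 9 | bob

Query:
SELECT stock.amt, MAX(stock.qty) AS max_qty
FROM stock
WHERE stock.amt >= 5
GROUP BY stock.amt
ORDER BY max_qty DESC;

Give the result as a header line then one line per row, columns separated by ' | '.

After WHERE (2 rows):
stock.amt | stock.qty
5 | 20
9 | 9
After GROUP BY (2 rows):
stock.amt | max_qty
5 | 20
9 | 9
After ORDER BY (2 rows):
stock.amt | max_qty
5 | 20
9 | 9

== RESULT ==
stock.amt | max_qty
5 | 20
9 | 9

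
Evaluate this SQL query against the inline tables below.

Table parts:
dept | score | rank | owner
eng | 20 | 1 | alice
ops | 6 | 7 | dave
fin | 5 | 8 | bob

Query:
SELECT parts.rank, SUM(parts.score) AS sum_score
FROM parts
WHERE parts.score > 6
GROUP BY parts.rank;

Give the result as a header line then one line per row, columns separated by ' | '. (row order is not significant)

== RESULT ==
parts.rank | sum_score
1 | 20

Derivation:
After WHERE (1 rows):
parts.dept | parts.score | parts.rank | parts.owner
eng | 20 | 1 | alice
After GROUP BY (1 rows):
parts.rank | sum_score
1 | 20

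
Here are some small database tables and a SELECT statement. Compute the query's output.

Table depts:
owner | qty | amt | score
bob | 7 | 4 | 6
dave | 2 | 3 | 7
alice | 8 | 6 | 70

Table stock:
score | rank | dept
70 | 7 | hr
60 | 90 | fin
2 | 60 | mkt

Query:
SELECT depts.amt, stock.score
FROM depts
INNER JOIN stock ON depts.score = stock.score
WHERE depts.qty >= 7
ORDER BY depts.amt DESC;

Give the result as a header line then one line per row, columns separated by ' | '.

== RESULT ==
depts.amt | stock.score
6 | 70

Derivation:
After JOIN stock (1 rows):
depts.owner | depts.qty | depts.amt | depts.score | stock.score | stock.rank | stock.dept
alice | 8 | 6 | 70 | 70 | 7 | hr
After WHERE (1 rows):
depts.owner | depts.qty | depts.amt | depts.score | stock.score | stock.rank | stock.dept
alice | 8 | 6 | 70 | 70 | 7 | hr
After SELECT (1 rows):
depts.amt | stock.score
6 | 70
After ORDER BY (1 rows):
depts.amt | stock.score
6 | 70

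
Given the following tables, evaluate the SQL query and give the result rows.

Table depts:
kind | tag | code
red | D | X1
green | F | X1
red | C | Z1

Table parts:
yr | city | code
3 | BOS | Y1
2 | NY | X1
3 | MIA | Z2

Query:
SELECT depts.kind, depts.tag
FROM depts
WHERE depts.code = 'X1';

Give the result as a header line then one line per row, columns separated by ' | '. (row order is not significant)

After WHERE (2 rows):
depts.kind | depts.tag | depts.code
red | D | X1
green | F | X1
After SELECT (2 rows):
depts.kind | depts.tag
red | D
green | F

== RESULT ==
depts.kind | depts.tag
red | D
green | F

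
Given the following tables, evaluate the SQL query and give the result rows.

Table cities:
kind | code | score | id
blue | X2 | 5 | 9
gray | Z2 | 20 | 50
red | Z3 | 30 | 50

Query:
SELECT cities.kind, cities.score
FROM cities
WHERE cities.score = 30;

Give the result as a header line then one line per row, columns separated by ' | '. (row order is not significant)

== RESULT ==
cities.kind | cities.score
red | 30

Derivation:
After WHERE (1 rows):
cities.kind | cities.code | cities.score | cities.id
red | Z3 | 30 | 50
After SELECT (1 rows):
cities.kind | cities.score
red | 30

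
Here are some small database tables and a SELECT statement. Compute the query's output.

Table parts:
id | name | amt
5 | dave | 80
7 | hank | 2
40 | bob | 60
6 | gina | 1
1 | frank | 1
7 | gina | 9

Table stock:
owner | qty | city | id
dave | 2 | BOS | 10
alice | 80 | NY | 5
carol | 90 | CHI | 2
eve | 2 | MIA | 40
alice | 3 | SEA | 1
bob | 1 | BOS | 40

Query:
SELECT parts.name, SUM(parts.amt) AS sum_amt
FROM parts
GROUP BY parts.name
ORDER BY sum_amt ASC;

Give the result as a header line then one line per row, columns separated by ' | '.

== RESULT ==
parts.name | sum_amt
frank | 1
hank | 2
gina | 10
bob | 60
dave | 80

Derivation:
After GROUP BY (5 rows):
parts.name | sum_amt
dave | 80
hank | 2
bob | 60
gina | 10
frank | 1
After ORDER BY (5 rows):
parts.name | sum_amt
frank | 1
hank | 2
gina | 10
bob | 60
dave | 80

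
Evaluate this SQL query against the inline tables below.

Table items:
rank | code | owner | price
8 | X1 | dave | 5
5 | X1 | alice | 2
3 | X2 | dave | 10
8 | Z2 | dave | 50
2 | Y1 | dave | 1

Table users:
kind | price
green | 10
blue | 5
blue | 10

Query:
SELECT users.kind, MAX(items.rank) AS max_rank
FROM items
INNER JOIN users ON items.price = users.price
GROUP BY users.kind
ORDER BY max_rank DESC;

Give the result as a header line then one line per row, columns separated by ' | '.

== RESULT ==
users.kind | max_rank
blue | 8
green | 3

Derivation:
After JOIN users (3 rows):
items.rank | items.code | items.owner | items.price | users.kind | users.price
8 | X1 | dave | 5 | blue | 5
3 | X2 | dave | 10 | green | 10
3 | X2 | dave | 10 | blue | 10
After GROUP BY (2 rows):
users.kind | max_rank
blue | 8
green | 3
After ORDER BY (2 rows):
users.kind | max_rank
blue | 8
green | 3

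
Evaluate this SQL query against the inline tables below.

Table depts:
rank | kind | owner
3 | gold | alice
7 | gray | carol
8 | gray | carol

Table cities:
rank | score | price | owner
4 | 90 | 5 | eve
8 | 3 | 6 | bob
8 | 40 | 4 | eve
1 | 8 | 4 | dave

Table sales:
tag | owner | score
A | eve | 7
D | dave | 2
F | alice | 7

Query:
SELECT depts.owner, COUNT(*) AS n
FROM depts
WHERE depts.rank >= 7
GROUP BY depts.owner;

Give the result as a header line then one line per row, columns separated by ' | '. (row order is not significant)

After WHERE (2 rows):
depts.rank | depts.kind | depts.owner
7 | gray | carol
8 | gray | carol
After GROUP BY (1 rows):
depts.owner | n
carol | 2

== RESULT ==
depts.owner | n
carol | 2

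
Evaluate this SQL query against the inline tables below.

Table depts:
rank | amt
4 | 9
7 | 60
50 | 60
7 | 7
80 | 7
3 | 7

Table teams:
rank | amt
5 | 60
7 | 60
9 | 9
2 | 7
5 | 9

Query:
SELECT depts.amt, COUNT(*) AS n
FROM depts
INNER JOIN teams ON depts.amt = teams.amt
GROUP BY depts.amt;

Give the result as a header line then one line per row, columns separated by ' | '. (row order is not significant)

After JOIN teams (9 rows):
depts.rank | depts.amt | teams.rank | teams.amt
4 | 9 | 9 | 9
4 | 9 | 5 | 9
7 | 60 | 5 | 60
7 | 60 | 7 | 60
50 | 60 | 5 | 60
50 | 60 | 7 | 60
7 | 7 | 2 | 7
80 | 7 | 2 | 7
3 | 7 | 2 | 7
After GROUP BY (3 rows):
depts.amt | n
9 | 2
60 | 4
7 | 3

== RESULT ==
depts.amt | n
9 | 2
60 | 4
7 | 3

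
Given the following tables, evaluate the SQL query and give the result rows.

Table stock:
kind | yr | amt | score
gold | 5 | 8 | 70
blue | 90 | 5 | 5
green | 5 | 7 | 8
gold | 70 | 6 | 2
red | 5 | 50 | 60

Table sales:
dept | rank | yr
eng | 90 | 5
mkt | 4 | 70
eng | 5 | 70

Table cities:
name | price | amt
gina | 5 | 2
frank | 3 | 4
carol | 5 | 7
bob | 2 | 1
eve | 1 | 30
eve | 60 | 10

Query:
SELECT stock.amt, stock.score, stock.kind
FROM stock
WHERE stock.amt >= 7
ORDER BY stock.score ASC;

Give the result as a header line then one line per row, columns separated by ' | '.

After WHERE (3 rows):
stock.kind | stock.yr | stock.amt | stock.score
gold | 5 | 8 | 70
green | 5 | 7 | 8
red | 5 | 50 | 60
After SELECT (3 rows):
stock.amt | stock.score | stock.kind
8 | 70 | gold
7 | 8 | green
50 | 60 | red
After ORDER BY (3 rows):
stock.amt | stock.score | stock.kind
7 | 8 | green
50 | 60 | red
8 | 70 | gold

== RESULT ==
stock.amt | stock.score | stock.kind
7 | 8 | green
50 | 60 | red
8 | 70 | gold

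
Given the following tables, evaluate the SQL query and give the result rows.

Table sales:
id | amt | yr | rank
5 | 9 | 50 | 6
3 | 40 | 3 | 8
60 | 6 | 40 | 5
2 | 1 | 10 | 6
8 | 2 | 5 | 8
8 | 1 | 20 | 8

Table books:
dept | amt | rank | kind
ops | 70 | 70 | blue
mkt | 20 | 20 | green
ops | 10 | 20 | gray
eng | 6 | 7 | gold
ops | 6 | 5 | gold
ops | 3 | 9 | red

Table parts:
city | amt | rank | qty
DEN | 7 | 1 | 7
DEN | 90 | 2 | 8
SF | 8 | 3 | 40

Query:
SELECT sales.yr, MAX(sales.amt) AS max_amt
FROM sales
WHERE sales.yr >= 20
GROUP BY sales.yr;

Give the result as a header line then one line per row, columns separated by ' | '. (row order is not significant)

== RESULT ==
sales.yr | max_amt
50 | 9
40 | 6
20 | 1

Derivation:
After WHERE (3 rows):
sales.id | sales.amt | sales.yr | sales.rank
5 | 9 | 50 | 6
60 | 6 | 40 | 5
8 | 1 | 20 | 8
After GROUP BY (3 rows):
sales.yr | max_amt
50 | 9
40 | 6
20 | 1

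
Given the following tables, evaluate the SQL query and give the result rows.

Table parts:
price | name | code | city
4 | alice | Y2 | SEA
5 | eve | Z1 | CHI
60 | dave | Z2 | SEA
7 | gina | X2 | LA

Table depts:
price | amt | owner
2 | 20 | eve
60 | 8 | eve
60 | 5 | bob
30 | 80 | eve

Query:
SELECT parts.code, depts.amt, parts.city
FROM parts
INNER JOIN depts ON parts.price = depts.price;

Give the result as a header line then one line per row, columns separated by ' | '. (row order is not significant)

After JOIN depts (2 rows):
parts.price | parts.name | parts.code | parts.city | depts.price | depts.amt | depts.owner
60 | dave | Z2 | SEA | 60 | 8 | eve
60 | dave | Z2 | SEA | 60 | 5 | bob
After SELECT (2 rows):
parts.code | depts.amt | parts.city
Z2 | 8 | SEA
Z2 | 5 | SEA

== RESULT ==
parts.code | depts.amt | parts.city
Z2 | 8 | SEA
Z2 | 5 | SEA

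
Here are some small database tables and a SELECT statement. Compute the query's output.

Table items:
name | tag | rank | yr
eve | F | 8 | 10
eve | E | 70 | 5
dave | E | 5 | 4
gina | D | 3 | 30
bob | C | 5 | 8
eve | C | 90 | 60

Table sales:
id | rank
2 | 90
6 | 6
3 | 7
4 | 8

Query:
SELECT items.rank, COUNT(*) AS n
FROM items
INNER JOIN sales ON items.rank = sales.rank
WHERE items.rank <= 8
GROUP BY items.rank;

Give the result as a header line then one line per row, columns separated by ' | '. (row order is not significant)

After JOIN sales (2 rows):
items.name | items.tag | items.rank | items.yr | sales.id | sales.rank
eve | F | 8 | 10 | 4 | 8
eve | C | 90 | 60 | 2 | 90
After WHERE (1 rows):
items.name | items.tag | items.rank | items.yr | sales.id | sales.rank
eve | F | 8 | 10 | 4 | 8
After GROUP BY (1 rows):
items.rank | n
8 | 1

== RESULT ==
items.rank | n
8 | 1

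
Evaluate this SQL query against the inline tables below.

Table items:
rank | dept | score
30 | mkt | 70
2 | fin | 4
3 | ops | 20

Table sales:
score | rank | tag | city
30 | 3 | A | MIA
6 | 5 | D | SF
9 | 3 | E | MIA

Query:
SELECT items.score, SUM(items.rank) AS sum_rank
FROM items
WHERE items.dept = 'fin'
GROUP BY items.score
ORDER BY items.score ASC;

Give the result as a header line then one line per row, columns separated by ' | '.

After WHERE (1 rows):
items.rank | items.dept | items.score
2 | fin | 4
After GROUP BY (1 rows):
items.score | sum_rank
4 | 2
After ORDER BY (1 rows):
items.score | sum_rank
4 | 2

== RESULT ==
items.score | sum_rank
4 | 2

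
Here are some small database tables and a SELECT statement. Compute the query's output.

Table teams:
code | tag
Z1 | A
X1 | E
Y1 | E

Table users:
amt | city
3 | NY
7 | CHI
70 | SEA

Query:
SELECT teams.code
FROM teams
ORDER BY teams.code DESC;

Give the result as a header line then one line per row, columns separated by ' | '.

After SELECT (3 rows):
teams.code
Z1
X1
Y1
After ORDER BY (3 rows):
teams.code
Z1
Y1
X1

== RESULT ==
teams.code
Z1
Y1
X1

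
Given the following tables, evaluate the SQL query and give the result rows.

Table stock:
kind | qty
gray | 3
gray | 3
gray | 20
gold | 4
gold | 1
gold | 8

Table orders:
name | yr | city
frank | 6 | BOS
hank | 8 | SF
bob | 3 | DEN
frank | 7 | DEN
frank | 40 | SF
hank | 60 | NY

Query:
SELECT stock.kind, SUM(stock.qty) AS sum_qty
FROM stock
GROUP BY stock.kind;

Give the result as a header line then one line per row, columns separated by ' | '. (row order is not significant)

After GROUP BY (2 rows):
stock.kind | sum_qty
gray | 26
gold | 13

== RESULT ==
stock.kind | sum_qty
gray | 26
gold | 13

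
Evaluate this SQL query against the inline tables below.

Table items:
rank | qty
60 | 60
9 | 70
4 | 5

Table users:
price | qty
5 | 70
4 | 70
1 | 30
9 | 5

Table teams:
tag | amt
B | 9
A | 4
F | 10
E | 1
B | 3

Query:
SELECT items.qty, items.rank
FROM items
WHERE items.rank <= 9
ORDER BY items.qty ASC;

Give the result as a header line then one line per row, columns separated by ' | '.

== RESULT ==
items.qty | items.rank
5 | 4
70 | 9

Derivation:
After WHERE (2 rows):
items.rank | items.qty
9 | 70
4 | 5
After SELECT (2 rows):
items.qty | items.rank
70 | 9
5 | 4
After ORDER BY (2 rows):
items.qty | items.rank
5 | 4
70 | 9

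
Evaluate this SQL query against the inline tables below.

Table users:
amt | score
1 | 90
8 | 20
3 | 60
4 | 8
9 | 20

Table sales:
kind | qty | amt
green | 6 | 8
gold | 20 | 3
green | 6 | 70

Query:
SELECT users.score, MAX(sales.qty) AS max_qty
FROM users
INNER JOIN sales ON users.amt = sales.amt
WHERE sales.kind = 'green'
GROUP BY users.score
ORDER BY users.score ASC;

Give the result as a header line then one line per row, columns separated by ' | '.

After JOIN sales (2 rows):
users.amt | users.score | sales.kind | sales.qty | sales.amt
8 | 20 | green | 6 | 8
3 | 60 | gold | 20 | 3
After WHERE (1 rows):
users.amt | users.score | sales.kind | sales.qty | sales.amt
8 | 20 | green | 6 | 8
After GROUP BY (1 rows):
users.score | max_qty
20 | 6
After ORDER BY (1 rows):
users.score | max_qty
20 | 6

== RESULT ==
users.score | max_qty
20 | 6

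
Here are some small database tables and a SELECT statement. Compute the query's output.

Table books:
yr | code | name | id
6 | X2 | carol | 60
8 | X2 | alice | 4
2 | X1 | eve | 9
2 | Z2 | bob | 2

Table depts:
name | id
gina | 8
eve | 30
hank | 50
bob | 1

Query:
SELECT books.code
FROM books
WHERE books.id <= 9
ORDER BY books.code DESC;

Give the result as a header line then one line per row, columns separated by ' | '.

After WHERE (3 rows):
books.yr | books.code | books.name | books.id
8 | X2 | alice | 4
2 | X1 | eve | 9
2 | Z2 | bob | 2
After SELECT (3 rows):
books.code
X2
X1
Z2
After ORDER BY (3 rows):
books.code
Z2
X2
X1

== RESULT ==
books.code
Z2
X2
X1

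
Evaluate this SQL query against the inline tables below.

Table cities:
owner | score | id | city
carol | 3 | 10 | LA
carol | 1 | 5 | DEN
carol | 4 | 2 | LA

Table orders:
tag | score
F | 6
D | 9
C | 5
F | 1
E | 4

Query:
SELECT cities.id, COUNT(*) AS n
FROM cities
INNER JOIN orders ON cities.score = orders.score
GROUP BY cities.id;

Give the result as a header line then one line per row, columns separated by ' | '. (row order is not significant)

After JOIN orders (2 rows):
cities.owner | cities.score | cities.id | cities.city | orders.tag | orders.score
carol | 1 | 5 | DEN | F | 1
carol | 4 | 2 | LA | E | 4
After GROUP BY (2 rows):
cities.id | n
5 | 1
2 | 1

== RESULT ==
cities.id | n
5 | 1
2 | 1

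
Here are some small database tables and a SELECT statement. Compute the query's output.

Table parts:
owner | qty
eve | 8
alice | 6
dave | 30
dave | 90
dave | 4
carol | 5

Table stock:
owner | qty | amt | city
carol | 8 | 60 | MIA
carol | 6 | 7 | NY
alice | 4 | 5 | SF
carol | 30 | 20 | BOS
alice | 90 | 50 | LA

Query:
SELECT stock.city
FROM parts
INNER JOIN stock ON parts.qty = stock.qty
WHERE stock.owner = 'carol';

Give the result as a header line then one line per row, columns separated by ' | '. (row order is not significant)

After JOIN stock (5 rows):
parts.owner | parts.qty | stock.owner | stock.qty | stock.amt | stock.city
eve | 8 | carol | 8 | 60 | MIA
alice | 6 | carol | 6 | 7 | NY
dave | 30 | carol | 30 | 20 | BOS
dave | 90 | alice | 90 | 50 | LA
dave | 4 | alice | 4 | 5 | SF
After WHERE (3 rows):
parts.owner | parts.qty | stock.owner | stock.qty | stock.amt | stock.city
eve | 8 | carol | 8 | 60 | MIA
alice | 6 | carol | 6 | 7 | NY
dave | 30 | carol | 30 | 20 | BOS
After SELECT (3 rows):
stock.city
MIA
NY
BOS

== RESULT ==
stock.city
MIA
NY
BOS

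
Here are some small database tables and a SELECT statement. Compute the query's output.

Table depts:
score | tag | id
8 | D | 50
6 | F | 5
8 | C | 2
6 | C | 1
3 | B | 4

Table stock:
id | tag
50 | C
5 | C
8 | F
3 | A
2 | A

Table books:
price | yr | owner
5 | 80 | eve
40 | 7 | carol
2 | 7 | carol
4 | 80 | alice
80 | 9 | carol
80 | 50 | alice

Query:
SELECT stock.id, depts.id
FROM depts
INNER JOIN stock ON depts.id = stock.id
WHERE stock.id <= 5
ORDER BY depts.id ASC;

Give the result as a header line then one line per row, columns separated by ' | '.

== RESULT ==
stock.id | depts.id
2 | 2
5 | 5

Derivation:
After JOIN stock (3 rows):
depts.score | depts.tag | depts.id | stock.id | stock.tag
8 | D | 50 | 50 | C
6 | F | 5 | 5 | C
8 | C | 2 | 2 | A
After WHERE (2 rows):
depts.score | depts.tag | depts.id | stock.id | stock.tag
6 | F | 5 | 5 | C
8 | C | 2 | 2 | A
After SELECT (2 rows):
stock.id | depts.id
5 | 5
2 | 2
After ORDER BY (2 rows):
stock.id | depts.id
2 | 2
5 | 5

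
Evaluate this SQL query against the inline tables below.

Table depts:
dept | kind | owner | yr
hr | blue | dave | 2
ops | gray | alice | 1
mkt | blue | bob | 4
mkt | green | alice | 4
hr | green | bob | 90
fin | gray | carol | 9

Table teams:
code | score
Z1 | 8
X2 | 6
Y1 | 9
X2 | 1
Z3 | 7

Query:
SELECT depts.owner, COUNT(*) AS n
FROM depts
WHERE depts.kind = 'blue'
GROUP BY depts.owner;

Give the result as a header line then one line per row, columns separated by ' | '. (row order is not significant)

== RESULT ==
depts.owner | n
dave | 1
bob | 1

Derivation:
After WHERE (2 rows):
depts.dept | depts.kind | depts.owner | depts.yr
hr | blue | dave | 2
mkt | blue | bob | 4
After GROUP BY (2 rows):
depts.owner | n
dave | 1
bob | 1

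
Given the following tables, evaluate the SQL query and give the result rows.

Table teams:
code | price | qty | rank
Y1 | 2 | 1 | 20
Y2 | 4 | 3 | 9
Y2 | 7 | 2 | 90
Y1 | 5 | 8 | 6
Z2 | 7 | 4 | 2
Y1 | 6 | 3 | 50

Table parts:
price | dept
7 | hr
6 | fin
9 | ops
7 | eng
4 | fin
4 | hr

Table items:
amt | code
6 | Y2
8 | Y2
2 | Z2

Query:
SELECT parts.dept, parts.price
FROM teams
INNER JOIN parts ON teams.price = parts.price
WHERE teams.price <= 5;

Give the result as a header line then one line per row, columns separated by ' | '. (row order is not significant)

== RESULT ==
parts.dept | parts.price
fin | 4
hr | 4

Derivation:
After JOIN parts (7 rows):
teams.code | teams.price | teams.qty | teams.rank | parts.price | parts.dept
Y2 | 4 | 3 | 9 | 4 | fin
Y2 | 4 | 3 | 9 | 4 | hr
Y2 | 7 | 2 | 90 | 7 | hr
Y2 | 7 | 2 | 90 | 7 | eng
Z2 | 7 | 4 | 2 | 7 | hr
Z2 | 7 | 4 | 2 | 7 | eng
Y1 | 6 | 3 | 50 | 6 | fin
After WHERE (2 rows):
teams.code | teams.price | teams.qty | teams.rank | parts.price | parts.dept
Y2 | 4 | 3 | 9 | 4 | fin
Y2 | 4 | 3 | 9 | 4 | hr
After SELECT (2 rows):
parts.dept | parts.price
fin | 4
hr | 4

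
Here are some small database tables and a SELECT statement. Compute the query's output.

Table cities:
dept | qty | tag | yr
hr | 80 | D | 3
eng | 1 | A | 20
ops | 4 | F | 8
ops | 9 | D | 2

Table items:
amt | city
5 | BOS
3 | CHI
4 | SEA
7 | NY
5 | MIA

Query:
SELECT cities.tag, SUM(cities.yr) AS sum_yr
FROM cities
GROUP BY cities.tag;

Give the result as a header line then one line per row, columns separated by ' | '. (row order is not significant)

== RESULT ==
cities.tag | sum_yr
D | 5
A | 20
F | 8

Derivation:
After GROUP BY (3 rows):
cities.tag | sum_yr
D | 5
A | 20
F | 8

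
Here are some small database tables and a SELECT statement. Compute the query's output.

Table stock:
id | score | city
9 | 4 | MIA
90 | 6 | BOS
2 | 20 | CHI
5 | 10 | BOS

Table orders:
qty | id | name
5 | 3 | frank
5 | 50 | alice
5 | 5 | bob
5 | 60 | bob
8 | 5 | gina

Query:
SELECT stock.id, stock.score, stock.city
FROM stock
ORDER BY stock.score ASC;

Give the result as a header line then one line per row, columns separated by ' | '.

After SELECT (4 rows):
stock.id | stock.score | stock.city
9 | 4 | MIA
90 | 6 | BOS
2 | 20 | CHI
5 | 10 | BOS
After ORDER BY (4 rows):
stock.id | stock.score | stock.city
9 | 4 | MIA
90 | 6 | BOS
5 | 10 | BOS
2 | 20 | CHI

== RESULT ==
stock.id | stock.score | stock.city
9 | 4 | MIA
90 | 6 | BOS
5 | 10 | BOS
2 | 20 | CHI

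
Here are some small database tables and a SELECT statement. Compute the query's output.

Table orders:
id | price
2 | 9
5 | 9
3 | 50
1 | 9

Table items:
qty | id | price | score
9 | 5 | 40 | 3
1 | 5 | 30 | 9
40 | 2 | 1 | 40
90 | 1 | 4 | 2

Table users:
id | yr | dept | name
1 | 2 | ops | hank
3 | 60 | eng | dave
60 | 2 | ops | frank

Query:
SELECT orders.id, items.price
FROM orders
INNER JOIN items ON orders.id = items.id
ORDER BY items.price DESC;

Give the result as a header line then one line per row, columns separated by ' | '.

After JOIN items (4 rows):
orders.id | orders.price | items.qty | items.id | items.price | items.score
2 | 9 | 40 | 2 | 1 | 40
5 | 9 | 9 | 5 | 40 | 3
5 | 9 | 1 | 5 | 30 | 9
1 | 9 | 90 | 1 | 4 | 2
After SELECT (4 rows):
orders.id | items.price
2 | 1
5 | 40
5 | 30
1 | 4
After ORDER BY (4 rows):
orders.id | items.price
5 | 40
5 | 30
1 | 4
2 | 1

== RESULT ==
orders.id | items.price
5 | 40
5 | 30
1 | 4
2 | 1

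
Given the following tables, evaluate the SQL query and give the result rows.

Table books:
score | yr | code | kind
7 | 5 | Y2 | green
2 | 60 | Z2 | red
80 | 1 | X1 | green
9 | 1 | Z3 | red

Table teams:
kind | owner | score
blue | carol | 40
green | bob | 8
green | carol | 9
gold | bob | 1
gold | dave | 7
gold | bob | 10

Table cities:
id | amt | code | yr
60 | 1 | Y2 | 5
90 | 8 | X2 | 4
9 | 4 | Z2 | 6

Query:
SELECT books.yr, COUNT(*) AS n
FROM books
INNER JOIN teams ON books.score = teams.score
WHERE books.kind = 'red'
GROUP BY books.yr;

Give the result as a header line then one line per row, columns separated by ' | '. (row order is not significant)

After JOIN teams (2 rows):
books.score | books.yr | books.code | books.kind | teams.kind | teams.owner | teams.score
7 | 5 | Y2 | green | gold | dave | 7
9 | 1 | Z3 | red | green | carol | 9
After WHERE (1 rows):
books.score | books.yr | books.code | books.kind | teams.kind | teams.owner | teams.score
9 | 1 | Z3 | red | green | carol | 9
After GROUP BY (1 rows):
books.yr | n
1 | 1

== RESULT ==
books.yr | n
1 | 1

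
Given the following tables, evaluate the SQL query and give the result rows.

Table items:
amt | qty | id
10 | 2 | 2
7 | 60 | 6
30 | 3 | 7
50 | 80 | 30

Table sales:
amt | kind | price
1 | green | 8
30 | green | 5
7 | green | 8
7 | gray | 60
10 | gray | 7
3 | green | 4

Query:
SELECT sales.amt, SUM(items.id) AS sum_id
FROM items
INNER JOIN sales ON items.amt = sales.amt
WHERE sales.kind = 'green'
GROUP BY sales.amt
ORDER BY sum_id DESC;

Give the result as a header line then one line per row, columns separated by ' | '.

After JOIN sales (4 rows):
items.amt | items.qty | items.id | sales.amt | sales.kind | sales.price
10 | 2 | 2 | 10 | gray | 7
7 | 60 | 6 | 7 | green | 8
7 | 60 | 6 | 7 | gray | 60
30 | 3 | 7 | 30 | green | 5
After WHERE (2 rows):
items.amt | items.qty | items.id | sales.amt | sales.kind | sales.price
7 | 60 | 6 | 7 | green | 8
30 | 3 | 7 | 30 | green | 5
After GROUP BY (2 rows):
sales.amt | sum_id
7 | 6
30 | 7
After ORDER BY (2 rows):
sales.amt | sum_id
30 | 7
7 | 6

== RESULT ==
sales.amt | sum_id
30 | 7
7 | 6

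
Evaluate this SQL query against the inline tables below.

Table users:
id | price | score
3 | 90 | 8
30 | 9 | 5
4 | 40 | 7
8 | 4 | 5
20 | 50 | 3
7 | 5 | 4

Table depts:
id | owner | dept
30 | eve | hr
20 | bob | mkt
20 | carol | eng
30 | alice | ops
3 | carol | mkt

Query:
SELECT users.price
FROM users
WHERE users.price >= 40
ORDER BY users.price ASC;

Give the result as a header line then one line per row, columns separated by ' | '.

== RESULT ==
users.price
40
50
90

Derivation:
After WHERE (3 rows):
users.id | users.price | users.score
3 | 90 | 8
4 | 40 | 7
20 | 50 | 3
After SELECT (3 rows):
users.price
90
40
50
After ORDER BY (3 rows):
users.price
40
50
90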